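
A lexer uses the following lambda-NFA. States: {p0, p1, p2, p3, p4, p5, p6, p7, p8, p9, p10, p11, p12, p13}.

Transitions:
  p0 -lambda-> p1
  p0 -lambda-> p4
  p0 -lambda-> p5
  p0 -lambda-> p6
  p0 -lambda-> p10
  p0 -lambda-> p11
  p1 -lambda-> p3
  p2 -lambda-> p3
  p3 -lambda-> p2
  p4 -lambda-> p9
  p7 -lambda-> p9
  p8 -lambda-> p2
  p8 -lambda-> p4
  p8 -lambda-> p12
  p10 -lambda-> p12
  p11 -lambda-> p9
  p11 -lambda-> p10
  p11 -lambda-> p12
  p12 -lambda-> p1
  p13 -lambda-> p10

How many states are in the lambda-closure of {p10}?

5

Start with {p10}.
From p10 via lambda: add p12.
From p12 via lambda: add p1.
From p1 via lambda: add p3.
From p3 via lambda: add p2.
lambda-closure = {p1, p2, p3, p10, p12}, which has 5 states.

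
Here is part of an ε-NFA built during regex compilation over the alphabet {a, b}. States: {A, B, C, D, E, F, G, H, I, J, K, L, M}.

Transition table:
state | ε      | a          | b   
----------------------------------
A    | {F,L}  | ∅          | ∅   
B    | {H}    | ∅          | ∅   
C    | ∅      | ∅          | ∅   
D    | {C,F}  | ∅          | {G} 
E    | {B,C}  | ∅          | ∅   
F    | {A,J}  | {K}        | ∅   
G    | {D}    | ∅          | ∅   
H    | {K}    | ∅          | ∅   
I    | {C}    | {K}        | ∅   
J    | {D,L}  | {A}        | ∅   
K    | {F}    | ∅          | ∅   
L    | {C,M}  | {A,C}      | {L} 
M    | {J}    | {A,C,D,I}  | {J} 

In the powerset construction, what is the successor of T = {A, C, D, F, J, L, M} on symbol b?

{A, C, D, F, G, J, L, M}

D on b → {G}.
L on b → {L}.
M on b → {J}.
No b-transition from A, C, F, J.
Union after reading b: {G, J, L}.
Now take the ε-closure:
From G via ε: add D.
From L via ε: add C, M.
From D via ε: add F.
From F via ε: add A.
No new states can be added; the closed set is {A, C, D, F, G, J, L, M}.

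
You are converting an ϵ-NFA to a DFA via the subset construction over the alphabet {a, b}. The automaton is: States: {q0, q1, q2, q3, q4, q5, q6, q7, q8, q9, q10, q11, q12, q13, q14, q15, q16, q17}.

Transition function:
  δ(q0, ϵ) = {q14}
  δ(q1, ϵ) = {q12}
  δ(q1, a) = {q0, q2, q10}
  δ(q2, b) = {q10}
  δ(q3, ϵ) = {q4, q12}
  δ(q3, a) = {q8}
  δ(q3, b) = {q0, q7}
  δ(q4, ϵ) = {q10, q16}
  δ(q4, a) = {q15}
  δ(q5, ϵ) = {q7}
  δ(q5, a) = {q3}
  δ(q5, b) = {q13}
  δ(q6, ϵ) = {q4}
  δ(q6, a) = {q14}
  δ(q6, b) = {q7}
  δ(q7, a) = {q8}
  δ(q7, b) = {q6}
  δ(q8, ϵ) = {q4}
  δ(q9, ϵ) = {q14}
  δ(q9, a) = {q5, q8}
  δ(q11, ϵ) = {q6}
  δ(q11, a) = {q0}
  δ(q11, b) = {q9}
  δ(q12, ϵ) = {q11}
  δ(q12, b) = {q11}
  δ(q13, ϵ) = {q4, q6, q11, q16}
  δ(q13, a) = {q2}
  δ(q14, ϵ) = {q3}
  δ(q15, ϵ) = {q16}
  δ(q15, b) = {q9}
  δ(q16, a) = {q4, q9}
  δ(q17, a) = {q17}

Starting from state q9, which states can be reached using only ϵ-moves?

Start with {q9}.
From q9 via ϵ: add q14.
From q14 via ϵ: add q3.
From q3 via ϵ: add q4, q12.
From q4 via ϵ: add q10, q16.
From q12 via ϵ: add q11.
From q11 via ϵ: add q6.
No new states can be added; the closed set is {q3, q4, q6, q9, q10, q11, q12, q14, q16}.

{q3, q4, q6, q9, q10, q11, q12, q14, q16}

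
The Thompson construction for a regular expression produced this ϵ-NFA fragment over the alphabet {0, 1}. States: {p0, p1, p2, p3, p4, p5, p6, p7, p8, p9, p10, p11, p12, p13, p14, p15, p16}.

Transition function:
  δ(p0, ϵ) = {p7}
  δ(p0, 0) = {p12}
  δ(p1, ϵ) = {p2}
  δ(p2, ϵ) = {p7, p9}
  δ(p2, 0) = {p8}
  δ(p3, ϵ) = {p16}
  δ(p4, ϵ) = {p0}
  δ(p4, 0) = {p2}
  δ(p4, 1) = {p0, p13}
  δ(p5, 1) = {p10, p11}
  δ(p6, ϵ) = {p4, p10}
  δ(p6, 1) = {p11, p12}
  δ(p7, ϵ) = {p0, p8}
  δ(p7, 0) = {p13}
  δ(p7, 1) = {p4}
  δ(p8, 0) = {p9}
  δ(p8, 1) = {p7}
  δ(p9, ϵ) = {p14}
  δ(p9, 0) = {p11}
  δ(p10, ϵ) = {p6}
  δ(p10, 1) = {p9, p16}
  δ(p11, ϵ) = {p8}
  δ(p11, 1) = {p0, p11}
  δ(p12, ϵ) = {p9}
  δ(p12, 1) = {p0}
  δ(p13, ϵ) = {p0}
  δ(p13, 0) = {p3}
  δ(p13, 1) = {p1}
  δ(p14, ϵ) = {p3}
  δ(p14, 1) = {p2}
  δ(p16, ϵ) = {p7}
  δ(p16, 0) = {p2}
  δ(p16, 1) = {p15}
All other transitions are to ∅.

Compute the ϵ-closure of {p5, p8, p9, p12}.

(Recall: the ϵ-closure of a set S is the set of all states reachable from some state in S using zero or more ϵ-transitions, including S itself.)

Start with {p5, p8, p9, p12}.
From p9 via ϵ: add p14.
From p14 via ϵ: add p3.
From p3 via ϵ: add p16.
From p16 via ϵ: add p7.
From p7 via ϵ: add p0.
No new states can be added; the closed set is {p0, p3, p5, p7, p8, p9, p12, p14, p16}.

{p0, p3, p5, p7, p8, p9, p12, p14, p16}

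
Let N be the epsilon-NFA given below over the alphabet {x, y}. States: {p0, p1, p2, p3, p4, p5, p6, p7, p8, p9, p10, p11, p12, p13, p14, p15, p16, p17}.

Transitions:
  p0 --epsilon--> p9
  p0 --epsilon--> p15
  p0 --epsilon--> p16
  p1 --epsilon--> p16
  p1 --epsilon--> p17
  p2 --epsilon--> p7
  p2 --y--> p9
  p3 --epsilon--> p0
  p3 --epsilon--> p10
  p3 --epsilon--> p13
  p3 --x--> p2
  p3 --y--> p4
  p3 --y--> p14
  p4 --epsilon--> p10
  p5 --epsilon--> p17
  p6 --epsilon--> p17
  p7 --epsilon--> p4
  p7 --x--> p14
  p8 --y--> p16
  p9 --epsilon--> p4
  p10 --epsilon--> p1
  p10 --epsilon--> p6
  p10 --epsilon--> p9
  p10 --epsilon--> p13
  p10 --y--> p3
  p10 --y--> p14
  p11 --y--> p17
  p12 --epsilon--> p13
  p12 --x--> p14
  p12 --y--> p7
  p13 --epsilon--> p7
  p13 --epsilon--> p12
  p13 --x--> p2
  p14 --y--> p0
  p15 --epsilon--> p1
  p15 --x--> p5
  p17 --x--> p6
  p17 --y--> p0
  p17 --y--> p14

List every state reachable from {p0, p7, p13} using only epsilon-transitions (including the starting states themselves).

Start with {p0, p7, p13}.
From p0 via epsilon: add p9, p15, p16.
From p7 via epsilon: add p4.
From p13 via epsilon: add p12.
From p4 via epsilon: add p10.
From p15 via epsilon: add p1.
From p1 via epsilon: add p17.
From p10 via epsilon: add p6.
No new states can be added; the closed set is {p0, p1, p4, p6, p7, p9, p10, p12, p13, p15, p16, p17}.

{p0, p1, p4, p6, p7, p9, p10, p12, p13, p15, p16, p17}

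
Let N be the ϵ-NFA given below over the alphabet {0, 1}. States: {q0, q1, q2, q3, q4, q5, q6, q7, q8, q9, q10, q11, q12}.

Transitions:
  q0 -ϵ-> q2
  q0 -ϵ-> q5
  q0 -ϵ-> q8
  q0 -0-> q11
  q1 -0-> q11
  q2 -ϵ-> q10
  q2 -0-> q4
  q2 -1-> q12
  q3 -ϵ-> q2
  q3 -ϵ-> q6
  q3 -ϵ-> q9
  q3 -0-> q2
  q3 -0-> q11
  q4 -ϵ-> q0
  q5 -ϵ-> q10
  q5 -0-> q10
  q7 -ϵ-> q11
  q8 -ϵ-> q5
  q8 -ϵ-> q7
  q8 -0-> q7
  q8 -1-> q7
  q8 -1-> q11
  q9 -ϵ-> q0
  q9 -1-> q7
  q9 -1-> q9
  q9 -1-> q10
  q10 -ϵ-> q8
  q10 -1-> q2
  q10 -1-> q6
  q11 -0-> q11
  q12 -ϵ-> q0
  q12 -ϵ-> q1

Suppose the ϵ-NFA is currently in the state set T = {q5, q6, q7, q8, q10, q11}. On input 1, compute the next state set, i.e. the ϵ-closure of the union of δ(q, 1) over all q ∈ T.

{q2, q5, q6, q7, q8, q10, q11}

q8 on 1 → {q7, q11}.
q10 on 1 → {q2, q6}.
No 1-transition from q5, q6, q7, q11.
Union after reading 1: {q2, q6, q7, q11}.
Now take the ϵ-closure:
From q2 via ϵ: add q10.
From q10 via ϵ: add q8.
From q8 via ϵ: add q5.
No new states can be added; the closed set is {q2, q5, q6, q7, q8, q10, q11}.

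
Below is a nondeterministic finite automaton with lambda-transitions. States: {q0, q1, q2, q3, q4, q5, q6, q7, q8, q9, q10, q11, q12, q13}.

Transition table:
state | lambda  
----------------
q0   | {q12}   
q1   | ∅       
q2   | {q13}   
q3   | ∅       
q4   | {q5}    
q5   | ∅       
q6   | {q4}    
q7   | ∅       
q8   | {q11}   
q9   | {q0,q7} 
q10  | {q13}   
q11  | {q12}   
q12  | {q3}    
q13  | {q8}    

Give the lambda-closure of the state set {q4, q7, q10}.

{q3, q4, q5, q7, q8, q10, q11, q12, q13}

Start with {q4, q7, q10}.
From q4 via lambda: add q5.
From q10 via lambda: add q13.
From q13 via lambda: add q8.
From q8 via lambda: add q11.
From q11 via lambda: add q12.
From q12 via lambda: add q3.
No new states can be added; the closed set is {q3, q4, q5, q7, q8, q10, q11, q12, q13}.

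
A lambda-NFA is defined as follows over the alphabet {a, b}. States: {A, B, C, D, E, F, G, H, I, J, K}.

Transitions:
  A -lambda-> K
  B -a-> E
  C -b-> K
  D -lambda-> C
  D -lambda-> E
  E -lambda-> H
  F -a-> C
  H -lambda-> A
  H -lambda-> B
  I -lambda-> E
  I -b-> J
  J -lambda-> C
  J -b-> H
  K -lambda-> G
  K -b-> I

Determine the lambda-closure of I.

Start with {I}.
From I via lambda: add E.
From E via lambda: add H.
From H via lambda: add A, B.
From A via lambda: add K.
From K via lambda: add G.
No new states can be added; the closed set is {A, B, E, G, H, I, K}.

{A, B, E, G, H, I, K}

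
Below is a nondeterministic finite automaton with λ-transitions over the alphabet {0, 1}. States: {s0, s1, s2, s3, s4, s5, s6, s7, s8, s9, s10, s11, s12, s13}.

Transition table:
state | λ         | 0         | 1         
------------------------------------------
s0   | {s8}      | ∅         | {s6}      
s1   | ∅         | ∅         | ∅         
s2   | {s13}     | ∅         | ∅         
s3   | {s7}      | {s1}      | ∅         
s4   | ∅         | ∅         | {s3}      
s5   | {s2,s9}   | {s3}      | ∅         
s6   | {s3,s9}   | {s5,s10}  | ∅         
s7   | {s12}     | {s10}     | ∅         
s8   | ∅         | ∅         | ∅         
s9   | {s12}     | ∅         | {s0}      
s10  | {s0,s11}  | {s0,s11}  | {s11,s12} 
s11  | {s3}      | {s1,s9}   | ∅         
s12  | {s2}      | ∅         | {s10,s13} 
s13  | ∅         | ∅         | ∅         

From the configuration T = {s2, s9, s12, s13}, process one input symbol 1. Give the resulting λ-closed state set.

s9 on 1 → {s0}.
s12 on 1 → {s10, s13}.
No 1-transition from s2, s13.
Union after reading 1: {s0, s10, s13}.
Now take the λ-closure:
From s0 via λ: add s8.
From s10 via λ: add s11.
From s11 via λ: add s3.
From s3 via λ: add s7.
From s7 via λ: add s12.
From s12 via λ: add s2.
No new states can be added; the closed set is {s0, s2, s3, s7, s8, s10, s11, s12, s13}.

{s0, s2, s3, s7, s8, s10, s11, s12, s13}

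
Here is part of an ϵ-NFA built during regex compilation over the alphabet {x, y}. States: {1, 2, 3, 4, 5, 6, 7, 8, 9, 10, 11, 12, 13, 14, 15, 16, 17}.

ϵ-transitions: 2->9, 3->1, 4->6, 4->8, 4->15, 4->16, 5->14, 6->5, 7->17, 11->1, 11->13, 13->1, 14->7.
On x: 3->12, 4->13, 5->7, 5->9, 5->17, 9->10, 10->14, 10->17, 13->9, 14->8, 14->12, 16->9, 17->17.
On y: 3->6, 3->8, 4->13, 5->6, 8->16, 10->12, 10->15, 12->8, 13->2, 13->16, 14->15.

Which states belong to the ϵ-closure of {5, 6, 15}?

{5, 6, 7, 14, 15, 17}

Start with {5, 6, 15}.
From 5 via ϵ: add 14.
From 14 via ϵ: add 7.
From 7 via ϵ: add 17.
No new states can be added; the closed set is {5, 6, 7, 14, 15, 17}.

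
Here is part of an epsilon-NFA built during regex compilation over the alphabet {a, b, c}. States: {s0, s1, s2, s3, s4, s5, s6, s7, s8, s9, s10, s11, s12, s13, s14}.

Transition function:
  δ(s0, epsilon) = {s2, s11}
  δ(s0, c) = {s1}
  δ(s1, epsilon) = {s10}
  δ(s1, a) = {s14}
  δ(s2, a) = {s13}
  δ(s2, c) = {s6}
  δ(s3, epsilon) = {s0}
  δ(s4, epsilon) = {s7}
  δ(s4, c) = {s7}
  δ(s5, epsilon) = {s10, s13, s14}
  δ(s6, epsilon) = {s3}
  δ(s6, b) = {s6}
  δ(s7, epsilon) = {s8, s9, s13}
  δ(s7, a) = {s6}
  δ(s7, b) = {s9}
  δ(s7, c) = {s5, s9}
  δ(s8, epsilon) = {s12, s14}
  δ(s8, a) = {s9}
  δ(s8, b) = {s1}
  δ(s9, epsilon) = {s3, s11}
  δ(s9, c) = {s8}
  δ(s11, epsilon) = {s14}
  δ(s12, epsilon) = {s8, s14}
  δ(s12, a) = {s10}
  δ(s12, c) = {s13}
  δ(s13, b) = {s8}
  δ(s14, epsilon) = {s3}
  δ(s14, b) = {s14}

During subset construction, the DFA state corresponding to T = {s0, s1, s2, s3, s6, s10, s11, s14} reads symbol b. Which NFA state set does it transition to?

{s0, s2, s3, s6, s11, s14}

s6 on b → {s6}.
s14 on b → {s14}.
No b-transition from s0, s1, s2, s3, s10, s11.
Union after reading b: {s6, s14}.
Now take the epsilon-closure:
From s6 via epsilon: add s3.
From s3 via epsilon: add s0.
From s0 via epsilon: add s2, s11.
No new states can be added; the closed set is {s0, s2, s3, s6, s11, s14}.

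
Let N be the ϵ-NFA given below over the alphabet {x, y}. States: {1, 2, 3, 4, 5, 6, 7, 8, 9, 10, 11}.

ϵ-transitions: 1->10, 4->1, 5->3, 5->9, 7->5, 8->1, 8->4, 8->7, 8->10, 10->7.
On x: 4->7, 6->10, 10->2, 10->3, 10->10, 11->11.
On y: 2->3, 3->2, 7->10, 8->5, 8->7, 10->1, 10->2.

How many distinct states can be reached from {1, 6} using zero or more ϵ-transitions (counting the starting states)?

7

Start with {1, 6}.
From 1 via ϵ: add 10.
From 10 via ϵ: add 7.
From 7 via ϵ: add 5.
From 5 via ϵ: add 3, 9.
ϵ-closure = {1, 3, 5, 6, 7, 9, 10}, which has 7 states.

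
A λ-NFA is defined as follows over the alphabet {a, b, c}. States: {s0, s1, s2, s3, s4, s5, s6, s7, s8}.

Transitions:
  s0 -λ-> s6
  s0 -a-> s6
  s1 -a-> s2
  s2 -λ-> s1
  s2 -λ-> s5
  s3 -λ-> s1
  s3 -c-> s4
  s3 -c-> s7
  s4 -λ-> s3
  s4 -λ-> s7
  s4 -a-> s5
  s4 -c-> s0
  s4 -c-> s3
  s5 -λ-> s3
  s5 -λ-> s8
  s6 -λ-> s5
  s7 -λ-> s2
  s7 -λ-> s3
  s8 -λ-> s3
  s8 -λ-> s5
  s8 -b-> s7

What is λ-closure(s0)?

Start with {s0}.
From s0 via λ: add s6.
From s6 via λ: add s5.
From s5 via λ: add s3, s8.
From s3 via λ: add s1.
No new states can be added; the closed set is {s0, s1, s3, s5, s6, s8}.

{s0, s1, s3, s5, s6, s8}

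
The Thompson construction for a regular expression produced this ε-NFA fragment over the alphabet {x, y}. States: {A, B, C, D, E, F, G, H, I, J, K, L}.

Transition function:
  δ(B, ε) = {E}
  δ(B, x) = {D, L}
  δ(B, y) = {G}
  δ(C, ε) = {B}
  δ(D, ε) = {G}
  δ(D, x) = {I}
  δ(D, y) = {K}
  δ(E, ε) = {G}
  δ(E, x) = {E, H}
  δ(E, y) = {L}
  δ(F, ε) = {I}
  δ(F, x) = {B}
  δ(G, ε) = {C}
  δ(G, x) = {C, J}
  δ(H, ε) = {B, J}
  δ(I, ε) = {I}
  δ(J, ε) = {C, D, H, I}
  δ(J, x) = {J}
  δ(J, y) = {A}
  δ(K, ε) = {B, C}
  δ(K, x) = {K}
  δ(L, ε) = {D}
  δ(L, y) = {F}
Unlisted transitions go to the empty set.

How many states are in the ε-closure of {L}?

Start with {L}.
From L via ε: add D.
From D via ε: add G.
From G via ε: add C.
From C via ε: add B.
From B via ε: add E.
ε-closure = {B, C, D, E, G, L}, which has 6 states.

6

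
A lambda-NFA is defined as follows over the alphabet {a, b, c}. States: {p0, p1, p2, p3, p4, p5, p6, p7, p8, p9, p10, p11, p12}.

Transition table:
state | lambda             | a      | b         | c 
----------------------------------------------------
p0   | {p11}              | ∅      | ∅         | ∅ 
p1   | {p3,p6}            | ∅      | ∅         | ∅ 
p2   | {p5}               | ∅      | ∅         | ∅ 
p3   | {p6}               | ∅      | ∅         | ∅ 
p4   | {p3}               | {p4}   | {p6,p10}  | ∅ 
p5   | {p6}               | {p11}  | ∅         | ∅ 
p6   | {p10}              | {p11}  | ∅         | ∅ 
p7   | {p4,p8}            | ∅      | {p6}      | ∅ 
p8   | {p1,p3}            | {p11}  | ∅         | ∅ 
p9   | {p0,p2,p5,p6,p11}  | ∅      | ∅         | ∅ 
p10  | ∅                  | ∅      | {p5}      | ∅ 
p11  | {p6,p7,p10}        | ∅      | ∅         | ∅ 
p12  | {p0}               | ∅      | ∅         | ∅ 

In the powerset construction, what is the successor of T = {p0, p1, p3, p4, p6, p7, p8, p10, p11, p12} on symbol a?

p4 on a → {p4}.
p6 on a → {p11}.
p8 on a → {p11}.
No a-transition from p0, p1, p3, p7, p10, p11, p12.
Union after reading a: {p4, p11}.
Now take the lambda-closure:
From p4 via lambda: add p3.
From p11 via lambda: add p6, p7, p10.
From p7 via lambda: add p8.
From p8 via lambda: add p1.
No new states can be added; the closed set is {p1, p3, p4, p6, p7, p8, p10, p11}.

{p1, p3, p4, p6, p7, p8, p10, p11}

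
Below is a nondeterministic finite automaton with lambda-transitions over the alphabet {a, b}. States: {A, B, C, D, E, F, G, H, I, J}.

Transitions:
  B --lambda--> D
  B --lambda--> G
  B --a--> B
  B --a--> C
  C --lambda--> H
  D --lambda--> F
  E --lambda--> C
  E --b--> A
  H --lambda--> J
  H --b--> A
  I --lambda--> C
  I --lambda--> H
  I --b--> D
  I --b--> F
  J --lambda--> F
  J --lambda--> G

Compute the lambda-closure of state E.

Start with {E}.
From E via lambda: add C.
From C via lambda: add H.
From H via lambda: add J.
From J via lambda: add F, G.
No new states can be added; the closed set is {C, E, F, G, H, J}.

{C, E, F, G, H, J}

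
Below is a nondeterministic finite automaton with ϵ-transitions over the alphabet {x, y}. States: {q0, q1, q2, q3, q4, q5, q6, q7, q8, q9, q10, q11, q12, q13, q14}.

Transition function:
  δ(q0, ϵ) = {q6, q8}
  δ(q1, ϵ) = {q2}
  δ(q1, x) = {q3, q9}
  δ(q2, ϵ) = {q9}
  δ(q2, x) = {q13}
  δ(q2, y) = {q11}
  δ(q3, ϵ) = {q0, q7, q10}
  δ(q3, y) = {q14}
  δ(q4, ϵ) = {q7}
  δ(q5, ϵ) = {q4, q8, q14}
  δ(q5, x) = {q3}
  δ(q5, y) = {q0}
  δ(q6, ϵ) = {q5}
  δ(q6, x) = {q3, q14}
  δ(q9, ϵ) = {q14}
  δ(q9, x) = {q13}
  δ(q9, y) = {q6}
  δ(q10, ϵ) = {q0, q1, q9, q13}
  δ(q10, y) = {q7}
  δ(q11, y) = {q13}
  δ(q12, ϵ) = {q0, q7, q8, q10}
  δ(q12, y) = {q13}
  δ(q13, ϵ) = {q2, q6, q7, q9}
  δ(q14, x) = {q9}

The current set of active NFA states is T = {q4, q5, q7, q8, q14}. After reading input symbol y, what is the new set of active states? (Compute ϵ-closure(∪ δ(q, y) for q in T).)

q5 on y → {q0}.
No y-transition from q4, q7, q8, q14.
Union after reading y: {q0}.
Now take the ϵ-closure:
From q0 via ϵ: add q6, q8.
From q6 via ϵ: add q5.
From q5 via ϵ: add q4, q14.
From q4 via ϵ: add q7.
No new states can be added; the closed set is {q0, q4, q5, q6, q7, q8, q14}.

{q0, q4, q5, q6, q7, q8, q14}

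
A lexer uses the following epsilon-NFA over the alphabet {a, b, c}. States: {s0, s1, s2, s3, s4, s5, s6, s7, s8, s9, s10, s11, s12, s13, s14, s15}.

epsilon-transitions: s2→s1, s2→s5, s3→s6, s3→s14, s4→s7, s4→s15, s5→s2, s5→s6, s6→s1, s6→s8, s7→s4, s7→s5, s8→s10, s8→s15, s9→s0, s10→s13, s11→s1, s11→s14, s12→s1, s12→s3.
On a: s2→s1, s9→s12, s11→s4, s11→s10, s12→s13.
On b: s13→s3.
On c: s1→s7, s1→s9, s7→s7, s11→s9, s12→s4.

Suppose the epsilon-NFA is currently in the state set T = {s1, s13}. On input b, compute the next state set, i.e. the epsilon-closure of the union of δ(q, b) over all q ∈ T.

s13 on b → {s3}.
No b-transition from s1.
Union after reading b: {s3}.
Now take the epsilon-closure:
From s3 via epsilon: add s6, s14.
From s6 via epsilon: add s1, s8.
From s8 via epsilon: add s10, s15.
From s10 via epsilon: add s13.
No new states can be added; the closed set is {s1, s3, s6, s8, s10, s13, s14, s15}.

{s1, s3, s6, s8, s10, s13, s14, s15}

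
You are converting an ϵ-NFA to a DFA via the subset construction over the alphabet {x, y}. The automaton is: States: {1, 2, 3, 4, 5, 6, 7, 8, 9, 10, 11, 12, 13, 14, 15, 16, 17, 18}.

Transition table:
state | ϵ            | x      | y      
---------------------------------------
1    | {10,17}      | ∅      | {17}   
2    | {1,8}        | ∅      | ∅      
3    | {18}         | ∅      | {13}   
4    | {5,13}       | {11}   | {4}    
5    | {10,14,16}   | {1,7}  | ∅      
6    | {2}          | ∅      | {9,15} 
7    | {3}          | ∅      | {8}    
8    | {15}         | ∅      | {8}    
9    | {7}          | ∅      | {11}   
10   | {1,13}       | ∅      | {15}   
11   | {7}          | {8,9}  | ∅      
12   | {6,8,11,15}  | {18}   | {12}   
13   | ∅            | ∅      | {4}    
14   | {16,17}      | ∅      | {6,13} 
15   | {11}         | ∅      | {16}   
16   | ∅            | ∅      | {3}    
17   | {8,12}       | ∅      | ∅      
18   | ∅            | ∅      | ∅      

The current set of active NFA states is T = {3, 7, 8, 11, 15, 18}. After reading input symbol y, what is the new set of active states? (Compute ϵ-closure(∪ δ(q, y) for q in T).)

3 on y → {13}.
7 on y → {8}.
8 on y → {8}.
15 on y → {16}.
No y-transition from 11, 18.
Union after reading y: {8, 13, 16}.
Now take the ϵ-closure:
From 8 via ϵ: add 15.
From 15 via ϵ: add 11.
From 11 via ϵ: add 7.
From 7 via ϵ: add 3.
From 3 via ϵ: add 18.
No new states can be added; the closed set is {3, 7, 8, 11, 13, 15, 16, 18}.

{3, 7, 8, 11, 13, 15, 16, 18}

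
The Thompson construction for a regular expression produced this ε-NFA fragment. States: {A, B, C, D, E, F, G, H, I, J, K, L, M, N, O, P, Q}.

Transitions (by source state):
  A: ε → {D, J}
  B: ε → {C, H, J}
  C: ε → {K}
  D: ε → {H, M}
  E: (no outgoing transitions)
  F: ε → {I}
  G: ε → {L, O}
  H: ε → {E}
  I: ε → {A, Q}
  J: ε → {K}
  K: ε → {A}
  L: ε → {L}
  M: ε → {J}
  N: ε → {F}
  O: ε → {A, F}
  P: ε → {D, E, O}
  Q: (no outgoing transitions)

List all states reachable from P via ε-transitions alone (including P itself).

{A, D, E, F, H, I, J, K, M, O, P, Q}

Start with {P}.
From P via ε: add D, E, O.
From D via ε: add H, M.
From O via ε: add A, F.
From A via ε: add J.
From F via ε: add I.
From I via ε: add Q.
From J via ε: add K.
No new states can be added; the closed set is {A, D, E, F, H, I, J, K, M, O, P, Q}.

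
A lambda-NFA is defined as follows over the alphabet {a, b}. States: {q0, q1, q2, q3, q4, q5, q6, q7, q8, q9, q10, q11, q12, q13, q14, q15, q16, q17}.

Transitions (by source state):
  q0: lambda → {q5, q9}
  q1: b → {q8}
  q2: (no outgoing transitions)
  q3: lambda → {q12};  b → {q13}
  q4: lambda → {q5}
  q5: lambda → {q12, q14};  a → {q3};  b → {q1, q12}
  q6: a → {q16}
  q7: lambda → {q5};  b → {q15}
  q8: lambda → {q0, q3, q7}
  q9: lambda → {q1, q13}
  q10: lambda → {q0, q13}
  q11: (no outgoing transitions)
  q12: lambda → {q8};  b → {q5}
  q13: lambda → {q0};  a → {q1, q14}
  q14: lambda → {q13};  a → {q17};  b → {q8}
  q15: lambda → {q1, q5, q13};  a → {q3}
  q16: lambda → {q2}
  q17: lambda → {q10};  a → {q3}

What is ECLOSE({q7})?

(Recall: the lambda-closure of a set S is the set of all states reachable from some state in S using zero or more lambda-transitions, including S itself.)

Start with {q7}.
From q7 via lambda: add q5.
From q5 via lambda: add q12, q14.
From q12 via lambda: add q8.
From q14 via lambda: add q13.
From q8 via lambda: add q0, q3.
From q0 via lambda: add q9.
From q9 via lambda: add q1.
No new states can be added; the closed set is {q0, q1, q3, q5, q7, q8, q9, q12, q13, q14}.

{q0, q1, q3, q5, q7, q8, q9, q12, q13, q14}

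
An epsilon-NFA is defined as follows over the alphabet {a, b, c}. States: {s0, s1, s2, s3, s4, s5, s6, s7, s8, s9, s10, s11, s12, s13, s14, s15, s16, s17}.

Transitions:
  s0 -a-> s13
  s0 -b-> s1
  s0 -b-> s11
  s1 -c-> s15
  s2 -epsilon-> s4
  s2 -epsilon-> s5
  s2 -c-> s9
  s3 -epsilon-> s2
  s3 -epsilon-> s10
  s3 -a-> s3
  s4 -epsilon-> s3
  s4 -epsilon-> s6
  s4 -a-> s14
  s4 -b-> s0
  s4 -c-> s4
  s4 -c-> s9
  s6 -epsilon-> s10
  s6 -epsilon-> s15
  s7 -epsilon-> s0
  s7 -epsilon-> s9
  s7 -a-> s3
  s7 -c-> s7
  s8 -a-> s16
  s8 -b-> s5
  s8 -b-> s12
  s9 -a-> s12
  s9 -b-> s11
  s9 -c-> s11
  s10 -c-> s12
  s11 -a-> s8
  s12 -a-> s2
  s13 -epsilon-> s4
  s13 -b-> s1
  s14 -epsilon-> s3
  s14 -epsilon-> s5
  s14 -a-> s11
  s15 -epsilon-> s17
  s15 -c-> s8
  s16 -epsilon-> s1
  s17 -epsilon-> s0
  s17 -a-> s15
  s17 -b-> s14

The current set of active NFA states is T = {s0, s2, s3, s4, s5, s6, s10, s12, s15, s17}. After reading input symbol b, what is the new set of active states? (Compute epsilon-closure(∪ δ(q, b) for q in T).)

s0 on b → {s1, s11}.
s4 on b → {s0}.
s17 on b → {s14}.
No b-transition from s2, s3, s5, s6, s10, s12, s15.
Union after reading b: {s0, s1, s11, s14}.
Now take the epsilon-closure:
From s14 via epsilon: add s3, s5.
From s3 via epsilon: add s2, s10.
From s2 via epsilon: add s4.
From s4 via epsilon: add s6.
From s6 via epsilon: add s15.
From s15 via epsilon: add s17.
No new states can be added; the closed set is {s0, s1, s2, s3, s4, s5, s6, s10, s11, s14, s15, s17}.

{s0, s1, s2, s3, s4, s5, s6, s10, s11, s14, s15, s17}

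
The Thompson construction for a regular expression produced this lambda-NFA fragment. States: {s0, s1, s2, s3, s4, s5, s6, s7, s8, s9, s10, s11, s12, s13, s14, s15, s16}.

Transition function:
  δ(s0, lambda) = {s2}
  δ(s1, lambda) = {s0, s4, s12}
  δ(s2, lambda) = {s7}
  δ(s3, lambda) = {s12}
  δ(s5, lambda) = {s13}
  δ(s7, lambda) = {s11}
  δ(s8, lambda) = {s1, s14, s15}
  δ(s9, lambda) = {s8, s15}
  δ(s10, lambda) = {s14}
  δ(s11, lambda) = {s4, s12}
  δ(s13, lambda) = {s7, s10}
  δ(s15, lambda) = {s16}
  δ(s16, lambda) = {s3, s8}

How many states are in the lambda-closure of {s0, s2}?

Start with {s0, s2}.
From s2 via lambda: add s7.
From s7 via lambda: add s11.
From s11 via lambda: add s4, s12.
lambda-closure = {s0, s2, s4, s7, s11, s12}, which has 6 states.

6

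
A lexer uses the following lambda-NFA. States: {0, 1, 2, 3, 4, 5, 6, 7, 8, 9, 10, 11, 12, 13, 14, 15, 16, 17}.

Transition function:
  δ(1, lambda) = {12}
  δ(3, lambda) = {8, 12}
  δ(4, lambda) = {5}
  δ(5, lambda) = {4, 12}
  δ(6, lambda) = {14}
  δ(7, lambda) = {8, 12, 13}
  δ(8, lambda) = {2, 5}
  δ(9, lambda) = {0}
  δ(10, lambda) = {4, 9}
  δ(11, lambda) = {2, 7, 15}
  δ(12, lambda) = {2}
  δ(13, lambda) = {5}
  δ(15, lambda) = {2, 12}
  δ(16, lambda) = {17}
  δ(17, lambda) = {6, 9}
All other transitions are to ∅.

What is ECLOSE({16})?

Start with {16}.
From 16 via lambda: add 17.
From 17 via lambda: add 6, 9.
From 6 via lambda: add 14.
From 9 via lambda: add 0.
No new states can be added; the closed set is {0, 6, 9, 14, 16, 17}.

{0, 6, 9, 14, 16, 17}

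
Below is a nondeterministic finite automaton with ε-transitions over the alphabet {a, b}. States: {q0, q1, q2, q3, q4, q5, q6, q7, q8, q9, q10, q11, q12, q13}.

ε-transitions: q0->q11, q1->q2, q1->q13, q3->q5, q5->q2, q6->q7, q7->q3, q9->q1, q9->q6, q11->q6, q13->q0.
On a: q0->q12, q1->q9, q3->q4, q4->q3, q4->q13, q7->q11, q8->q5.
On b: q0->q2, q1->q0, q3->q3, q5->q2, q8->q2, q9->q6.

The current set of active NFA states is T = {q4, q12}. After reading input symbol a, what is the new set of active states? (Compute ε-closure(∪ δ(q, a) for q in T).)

q4 on a → {q3, q13}.
No a-transition from q12.
Union after reading a: {q3, q13}.
Now take the ε-closure:
From q3 via ε: add q5.
From q13 via ε: add q0.
From q0 via ε: add q11.
From q5 via ε: add q2.
From q11 via ε: add q6.
From q6 via ε: add q7.
No new states can be added; the closed set is {q0, q2, q3, q5, q6, q7, q11, q13}.

{q0, q2, q3, q5, q6, q7, q11, q13}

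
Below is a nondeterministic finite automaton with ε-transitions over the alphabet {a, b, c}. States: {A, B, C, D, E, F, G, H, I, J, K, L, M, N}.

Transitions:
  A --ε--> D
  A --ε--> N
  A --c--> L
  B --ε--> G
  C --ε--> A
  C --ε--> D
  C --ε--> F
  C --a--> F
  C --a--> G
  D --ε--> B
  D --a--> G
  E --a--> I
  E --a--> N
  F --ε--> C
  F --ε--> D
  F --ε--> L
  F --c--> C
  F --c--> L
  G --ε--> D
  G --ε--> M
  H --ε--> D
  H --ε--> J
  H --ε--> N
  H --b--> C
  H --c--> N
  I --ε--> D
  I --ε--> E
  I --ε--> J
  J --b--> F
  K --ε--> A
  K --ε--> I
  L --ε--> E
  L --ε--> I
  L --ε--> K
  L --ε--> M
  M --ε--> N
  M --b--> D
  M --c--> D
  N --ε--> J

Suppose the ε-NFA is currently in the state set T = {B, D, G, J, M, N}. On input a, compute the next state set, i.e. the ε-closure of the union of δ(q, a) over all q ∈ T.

D on a → {G}.
No a-transition from B, G, J, M, N.
Union after reading a: {G}.
Now take the ε-closure:
From G via ε: add D, M.
From D via ε: add B.
From M via ε: add N.
From N via ε: add J.
No new states can be added; the closed set is {B, D, G, J, M, N}.

{B, D, G, J, M, N}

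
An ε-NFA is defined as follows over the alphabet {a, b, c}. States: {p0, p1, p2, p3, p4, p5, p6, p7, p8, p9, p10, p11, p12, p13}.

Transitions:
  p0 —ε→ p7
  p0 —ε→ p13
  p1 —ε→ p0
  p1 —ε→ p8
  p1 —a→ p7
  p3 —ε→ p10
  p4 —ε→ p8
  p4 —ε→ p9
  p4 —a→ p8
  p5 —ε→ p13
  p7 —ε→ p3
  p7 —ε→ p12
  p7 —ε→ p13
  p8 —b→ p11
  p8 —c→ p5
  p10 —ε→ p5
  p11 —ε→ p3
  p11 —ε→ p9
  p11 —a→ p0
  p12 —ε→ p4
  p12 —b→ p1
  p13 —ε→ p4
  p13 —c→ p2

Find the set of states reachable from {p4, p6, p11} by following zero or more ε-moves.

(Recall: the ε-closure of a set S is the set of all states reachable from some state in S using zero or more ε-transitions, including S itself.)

{p3, p4, p5, p6, p8, p9, p10, p11, p13}

Start with {p4, p6, p11}.
From p4 via ε: add p8, p9.
From p11 via ε: add p3.
From p3 via ε: add p10.
From p10 via ε: add p5.
From p5 via ε: add p13.
No new states can be added; the closed set is {p3, p4, p5, p6, p8, p9, p10, p11, p13}.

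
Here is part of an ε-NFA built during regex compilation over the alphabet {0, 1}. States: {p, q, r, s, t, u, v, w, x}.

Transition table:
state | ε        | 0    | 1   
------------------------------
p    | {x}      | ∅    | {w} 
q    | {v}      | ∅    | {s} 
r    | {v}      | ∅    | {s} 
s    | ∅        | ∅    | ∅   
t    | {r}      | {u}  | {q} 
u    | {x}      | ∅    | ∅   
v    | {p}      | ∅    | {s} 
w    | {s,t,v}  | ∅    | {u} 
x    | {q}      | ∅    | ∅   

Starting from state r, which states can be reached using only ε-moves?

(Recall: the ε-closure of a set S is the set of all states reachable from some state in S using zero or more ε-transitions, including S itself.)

{p, q, r, v, x}

Start with {r}.
From r via ε: add v.
From v via ε: add p.
From p via ε: add x.
From x via ε: add q.
No new states can be added; the closed set is {p, q, r, v, x}.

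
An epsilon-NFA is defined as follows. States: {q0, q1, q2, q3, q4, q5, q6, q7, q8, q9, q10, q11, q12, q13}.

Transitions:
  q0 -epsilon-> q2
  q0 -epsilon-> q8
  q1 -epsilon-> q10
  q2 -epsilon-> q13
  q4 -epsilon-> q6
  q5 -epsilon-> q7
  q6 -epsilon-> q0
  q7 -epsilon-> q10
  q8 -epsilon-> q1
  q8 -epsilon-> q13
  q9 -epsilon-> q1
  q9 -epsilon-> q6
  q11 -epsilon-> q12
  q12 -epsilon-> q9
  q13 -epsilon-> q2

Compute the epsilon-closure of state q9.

{q0, q1, q2, q6, q8, q9, q10, q13}

Start with {q9}.
From q9 via epsilon: add q1, q6.
From q1 via epsilon: add q10.
From q6 via epsilon: add q0.
From q0 via epsilon: add q2, q8.
From q2 via epsilon: add q13.
No new states can be added; the closed set is {q0, q1, q2, q6, q8, q9, q10, q13}.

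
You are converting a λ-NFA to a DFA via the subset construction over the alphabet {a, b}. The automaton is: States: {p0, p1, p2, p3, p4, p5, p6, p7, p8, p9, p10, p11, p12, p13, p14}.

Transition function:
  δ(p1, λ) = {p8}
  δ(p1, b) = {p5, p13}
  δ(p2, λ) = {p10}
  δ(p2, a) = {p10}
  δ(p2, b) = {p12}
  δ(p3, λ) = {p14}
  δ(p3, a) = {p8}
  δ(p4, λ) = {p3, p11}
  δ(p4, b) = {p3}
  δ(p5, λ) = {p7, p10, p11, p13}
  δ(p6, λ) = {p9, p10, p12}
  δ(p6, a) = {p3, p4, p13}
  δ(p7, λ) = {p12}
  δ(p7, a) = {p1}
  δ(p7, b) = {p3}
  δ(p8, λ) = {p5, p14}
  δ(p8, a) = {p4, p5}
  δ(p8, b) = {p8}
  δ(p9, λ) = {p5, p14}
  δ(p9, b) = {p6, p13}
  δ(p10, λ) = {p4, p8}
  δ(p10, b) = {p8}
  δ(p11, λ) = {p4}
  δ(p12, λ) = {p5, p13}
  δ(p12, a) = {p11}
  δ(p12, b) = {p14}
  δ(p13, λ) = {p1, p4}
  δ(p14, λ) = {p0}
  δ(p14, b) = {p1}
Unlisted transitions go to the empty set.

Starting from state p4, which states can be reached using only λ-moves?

{p0, p3, p4, p11, p14}

Start with {p4}.
From p4 via λ: add p3, p11.
From p3 via λ: add p14.
From p14 via λ: add p0.
No new states can be added; the closed set is {p0, p3, p4, p11, p14}.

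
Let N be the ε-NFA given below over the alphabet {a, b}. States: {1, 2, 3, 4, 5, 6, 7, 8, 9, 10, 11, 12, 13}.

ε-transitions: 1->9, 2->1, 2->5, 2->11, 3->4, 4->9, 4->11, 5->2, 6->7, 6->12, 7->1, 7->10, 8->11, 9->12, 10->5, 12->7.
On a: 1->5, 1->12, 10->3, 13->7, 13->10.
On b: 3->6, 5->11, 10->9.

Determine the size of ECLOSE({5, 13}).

Start with {5, 13}.
From 5 via ε: add 2.
From 2 via ε: add 1, 11.
From 1 via ε: add 9.
From 9 via ε: add 12.
From 12 via ε: add 7.
From 7 via ε: add 10.
ε-closure = {1, 2, 5, 7, 9, 10, 11, 12, 13}, which has 9 states.

9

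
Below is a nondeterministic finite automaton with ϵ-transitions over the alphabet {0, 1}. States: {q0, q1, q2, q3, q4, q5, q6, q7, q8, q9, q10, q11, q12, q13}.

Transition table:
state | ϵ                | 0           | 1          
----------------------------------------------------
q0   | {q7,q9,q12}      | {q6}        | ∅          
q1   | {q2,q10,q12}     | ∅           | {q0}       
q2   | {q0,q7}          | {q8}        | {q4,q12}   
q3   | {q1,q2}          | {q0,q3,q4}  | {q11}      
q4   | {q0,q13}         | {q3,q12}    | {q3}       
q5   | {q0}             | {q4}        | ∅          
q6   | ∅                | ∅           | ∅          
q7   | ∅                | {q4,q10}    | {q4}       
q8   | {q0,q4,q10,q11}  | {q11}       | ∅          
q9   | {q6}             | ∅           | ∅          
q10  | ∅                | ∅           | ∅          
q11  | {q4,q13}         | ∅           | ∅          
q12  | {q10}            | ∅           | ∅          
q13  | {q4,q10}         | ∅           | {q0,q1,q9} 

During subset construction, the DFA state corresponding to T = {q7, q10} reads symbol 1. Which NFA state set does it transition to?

{q0, q4, q6, q7, q9, q10, q12, q13}

q7 on 1 → {q4}.
No 1-transition from q10.
Union after reading 1: {q4}.
Now take the ϵ-closure:
From q4 via ϵ: add q0, q13.
From q0 via ϵ: add q7, q9, q12.
From q13 via ϵ: add q10.
From q9 via ϵ: add q6.
No new states can be added; the closed set is {q0, q4, q6, q7, q9, q10, q12, q13}.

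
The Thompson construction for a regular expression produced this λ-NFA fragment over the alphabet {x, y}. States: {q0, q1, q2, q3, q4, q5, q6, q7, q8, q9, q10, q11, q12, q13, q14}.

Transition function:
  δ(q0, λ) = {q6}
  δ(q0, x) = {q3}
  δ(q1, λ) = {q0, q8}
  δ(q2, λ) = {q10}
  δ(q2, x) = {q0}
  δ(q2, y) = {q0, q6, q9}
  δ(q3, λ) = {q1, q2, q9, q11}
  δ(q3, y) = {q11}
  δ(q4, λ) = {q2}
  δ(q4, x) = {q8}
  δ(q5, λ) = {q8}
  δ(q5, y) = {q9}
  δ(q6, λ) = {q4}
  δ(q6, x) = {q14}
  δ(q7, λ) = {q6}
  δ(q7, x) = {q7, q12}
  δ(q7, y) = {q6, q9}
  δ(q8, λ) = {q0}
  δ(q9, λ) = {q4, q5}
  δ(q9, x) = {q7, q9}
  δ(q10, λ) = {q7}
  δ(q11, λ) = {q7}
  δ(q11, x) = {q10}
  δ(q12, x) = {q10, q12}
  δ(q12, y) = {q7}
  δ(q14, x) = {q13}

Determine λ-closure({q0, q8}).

Start with {q0, q8}.
From q0 via λ: add q6.
From q6 via λ: add q4.
From q4 via λ: add q2.
From q2 via λ: add q10.
From q10 via λ: add q7.
No new states can be added; the closed set is {q0, q2, q4, q6, q7, q8, q10}.

{q0, q2, q4, q6, q7, q8, q10}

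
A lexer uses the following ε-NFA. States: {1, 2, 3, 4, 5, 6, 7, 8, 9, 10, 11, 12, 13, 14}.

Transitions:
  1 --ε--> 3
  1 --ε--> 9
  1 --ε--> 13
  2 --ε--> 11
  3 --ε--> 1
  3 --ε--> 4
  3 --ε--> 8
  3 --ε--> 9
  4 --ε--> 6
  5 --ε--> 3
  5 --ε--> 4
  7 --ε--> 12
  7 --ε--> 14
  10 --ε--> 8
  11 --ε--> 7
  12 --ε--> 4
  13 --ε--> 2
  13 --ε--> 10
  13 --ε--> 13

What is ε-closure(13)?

Start with {13}.
From 13 via ε: add 2, 10.
From 2 via ε: add 11.
From 10 via ε: add 8.
From 11 via ε: add 7.
From 7 via ε: add 12, 14.
From 12 via ε: add 4.
From 4 via ε: add 6.
No new states can be added; the closed set is {2, 4, 6, 7, 8, 10, 11, 12, 13, 14}.

{2, 4, 6, 7, 8, 10, 11, 12, 13, 14}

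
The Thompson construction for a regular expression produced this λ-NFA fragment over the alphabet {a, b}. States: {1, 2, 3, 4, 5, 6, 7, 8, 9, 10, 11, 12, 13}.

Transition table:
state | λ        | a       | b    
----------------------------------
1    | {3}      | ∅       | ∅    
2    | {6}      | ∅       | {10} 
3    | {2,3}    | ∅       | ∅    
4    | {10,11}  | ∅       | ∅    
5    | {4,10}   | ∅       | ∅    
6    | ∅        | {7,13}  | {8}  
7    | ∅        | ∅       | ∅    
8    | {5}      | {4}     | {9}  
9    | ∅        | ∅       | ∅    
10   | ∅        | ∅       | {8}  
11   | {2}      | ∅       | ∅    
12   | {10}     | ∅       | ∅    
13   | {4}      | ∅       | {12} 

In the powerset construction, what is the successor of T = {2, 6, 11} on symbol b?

2 on b → {10}.
6 on b → {8}.
No b-transition from 11.
Union after reading b: {8, 10}.
Now take the λ-closure:
From 8 via λ: add 5.
From 5 via λ: add 4.
From 4 via λ: add 11.
From 11 via λ: add 2.
From 2 via λ: add 6.
No new states can be added; the closed set is {2, 4, 5, 6, 8, 10, 11}.

{2, 4, 5, 6, 8, 10, 11}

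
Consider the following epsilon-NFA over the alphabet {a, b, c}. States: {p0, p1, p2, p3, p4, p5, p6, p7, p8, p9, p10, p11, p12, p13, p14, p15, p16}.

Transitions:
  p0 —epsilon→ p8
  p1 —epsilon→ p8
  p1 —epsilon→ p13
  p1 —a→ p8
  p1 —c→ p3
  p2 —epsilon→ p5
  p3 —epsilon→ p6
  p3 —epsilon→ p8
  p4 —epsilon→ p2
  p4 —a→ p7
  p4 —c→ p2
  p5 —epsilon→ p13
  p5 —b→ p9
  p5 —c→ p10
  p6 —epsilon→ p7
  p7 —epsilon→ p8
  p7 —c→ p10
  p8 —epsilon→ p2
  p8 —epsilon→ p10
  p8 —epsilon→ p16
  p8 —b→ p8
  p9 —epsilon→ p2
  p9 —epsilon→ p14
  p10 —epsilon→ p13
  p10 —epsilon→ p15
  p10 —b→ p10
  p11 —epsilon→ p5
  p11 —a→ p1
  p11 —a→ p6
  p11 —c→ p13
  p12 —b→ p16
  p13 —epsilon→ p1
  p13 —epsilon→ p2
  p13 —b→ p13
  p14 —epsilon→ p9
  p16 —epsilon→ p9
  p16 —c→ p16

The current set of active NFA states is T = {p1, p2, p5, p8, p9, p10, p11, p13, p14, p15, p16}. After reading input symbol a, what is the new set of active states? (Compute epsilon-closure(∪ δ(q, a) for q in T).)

{p1, p2, p5, p6, p7, p8, p9, p10, p13, p14, p15, p16}

p1 on a → {p8}.
p11 on a → {p1, p6}.
No a-transition from p2, p5, p8, p9, p10, p13, p14, p15, p16.
Union after reading a: {p1, p6, p8}.
Now take the epsilon-closure:
From p1 via epsilon: add p13.
From p6 via epsilon: add p7.
From p8 via epsilon: add p2, p10, p16.
From p2 via epsilon: add p5.
From p10 via epsilon: add p15.
From p16 via epsilon: add p9.
From p9 via epsilon: add p14.
No new states can be added; the closed set is {p1, p2, p5, p6, p7, p8, p9, p10, p13, p14, p15, p16}.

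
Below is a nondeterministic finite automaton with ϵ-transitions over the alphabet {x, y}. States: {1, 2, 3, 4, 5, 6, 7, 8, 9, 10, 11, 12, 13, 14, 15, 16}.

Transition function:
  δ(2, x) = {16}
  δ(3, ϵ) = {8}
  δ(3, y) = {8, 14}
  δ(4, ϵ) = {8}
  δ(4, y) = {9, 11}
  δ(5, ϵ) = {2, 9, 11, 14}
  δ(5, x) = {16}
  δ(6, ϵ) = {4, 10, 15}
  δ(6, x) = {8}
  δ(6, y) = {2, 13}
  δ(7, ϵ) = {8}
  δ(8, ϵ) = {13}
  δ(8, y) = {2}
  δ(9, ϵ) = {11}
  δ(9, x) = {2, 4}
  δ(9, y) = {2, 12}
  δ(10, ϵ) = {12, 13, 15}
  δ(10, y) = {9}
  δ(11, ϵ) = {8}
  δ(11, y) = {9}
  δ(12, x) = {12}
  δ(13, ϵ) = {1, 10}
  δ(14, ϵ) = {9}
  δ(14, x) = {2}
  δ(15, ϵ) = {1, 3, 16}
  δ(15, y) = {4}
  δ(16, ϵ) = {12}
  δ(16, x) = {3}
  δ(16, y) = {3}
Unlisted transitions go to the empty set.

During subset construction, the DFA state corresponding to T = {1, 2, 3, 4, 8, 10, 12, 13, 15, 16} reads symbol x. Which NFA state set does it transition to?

{1, 3, 8, 10, 12, 13, 15, 16}

2 on x → {16}.
12 on x → {12}.
16 on x → {3}.
No x-transition from 1, 3, 4, 8, 10, 13, 15.
Union after reading x: {3, 12, 16}.
Now take the ϵ-closure:
From 3 via ϵ: add 8.
From 8 via ϵ: add 13.
From 13 via ϵ: add 1, 10.
From 10 via ϵ: add 15.
No new states can be added; the closed set is {1, 3, 8, 10, 12, 13, 15, 16}.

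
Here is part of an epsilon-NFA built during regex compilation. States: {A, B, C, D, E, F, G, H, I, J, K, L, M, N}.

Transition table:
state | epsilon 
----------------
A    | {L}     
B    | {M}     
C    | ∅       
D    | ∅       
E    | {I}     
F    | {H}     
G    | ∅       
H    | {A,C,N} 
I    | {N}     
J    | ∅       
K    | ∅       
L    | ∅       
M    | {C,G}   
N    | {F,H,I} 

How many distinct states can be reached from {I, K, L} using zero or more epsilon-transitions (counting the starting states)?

8

Start with {I, K, L}.
From I via epsilon: add N.
From N via epsilon: add F, H.
From H via epsilon: add A, C.
epsilon-closure = {A, C, F, H, I, K, L, N}, which has 8 states.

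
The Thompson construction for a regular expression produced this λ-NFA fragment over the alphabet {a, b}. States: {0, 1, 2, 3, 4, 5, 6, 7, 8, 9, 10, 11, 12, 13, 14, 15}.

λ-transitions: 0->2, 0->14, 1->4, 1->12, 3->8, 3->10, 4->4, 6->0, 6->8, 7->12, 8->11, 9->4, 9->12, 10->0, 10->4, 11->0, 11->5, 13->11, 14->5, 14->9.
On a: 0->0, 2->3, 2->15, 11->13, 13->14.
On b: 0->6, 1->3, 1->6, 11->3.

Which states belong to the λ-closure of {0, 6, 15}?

{0, 2, 4, 5, 6, 8, 9, 11, 12, 14, 15}

Start with {0, 6, 15}.
From 0 via λ: add 2, 14.
From 6 via λ: add 8.
From 8 via λ: add 11.
From 14 via λ: add 5, 9.
From 9 via λ: add 4, 12.
No new states can be added; the closed set is {0, 2, 4, 5, 6, 8, 9, 11, 12, 14, 15}.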